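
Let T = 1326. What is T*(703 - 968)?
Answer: -351390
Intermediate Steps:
T*(703 - 968) = 1326*(703 - 968) = 1326*(-265) = -351390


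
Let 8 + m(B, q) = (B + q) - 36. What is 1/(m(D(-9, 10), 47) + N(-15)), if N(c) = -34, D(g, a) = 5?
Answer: -1/26 ≈ -0.038462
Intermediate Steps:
m(B, q) = -44 + B + q (m(B, q) = -8 + ((B + q) - 36) = -8 + (-36 + B + q) = -44 + B + q)
1/(m(D(-9, 10), 47) + N(-15)) = 1/((-44 + 5 + 47) - 34) = 1/(8 - 34) = 1/(-26) = -1/26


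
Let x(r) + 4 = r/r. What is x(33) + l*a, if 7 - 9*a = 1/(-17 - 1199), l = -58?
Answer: -263293/5472 ≈ -48.116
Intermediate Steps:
x(r) = -3 (x(r) = -4 + r/r = -4 + 1 = -3)
a = 8513/10944 (a = 7/9 - 1/(9*(-17 - 1199)) = 7/9 - ⅑/(-1216) = 7/9 - ⅑*(-1/1216) = 7/9 + 1/10944 = 8513/10944 ≈ 0.77787)
x(33) + l*a = -3 - 58*8513/10944 = -3 - 246877/5472 = -263293/5472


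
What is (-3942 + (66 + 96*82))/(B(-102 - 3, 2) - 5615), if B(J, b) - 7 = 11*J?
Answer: -3996/6763 ≈ -0.59086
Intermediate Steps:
B(J, b) = 7 + 11*J
(-3942 + (66 + 96*82))/(B(-102 - 3, 2) - 5615) = (-3942 + (66 + 96*82))/((7 + 11*(-102 - 3)) - 5615) = (-3942 + (66 + 7872))/((7 + 11*(-105)) - 5615) = (-3942 + 7938)/((7 - 1155) - 5615) = 3996/(-1148 - 5615) = 3996/(-6763) = 3996*(-1/6763) = -3996/6763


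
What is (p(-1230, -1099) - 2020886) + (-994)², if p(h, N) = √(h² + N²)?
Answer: -1032850 + √2720701 ≈ -1.0312e+6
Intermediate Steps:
p(h, N) = √(N² + h²)
(p(-1230, -1099) - 2020886) + (-994)² = (√((-1099)² + (-1230)²) - 2020886) + (-994)² = (√(1207801 + 1512900) - 2020886) + 988036 = (√2720701 - 2020886) + 988036 = (-2020886 + √2720701) + 988036 = -1032850 + √2720701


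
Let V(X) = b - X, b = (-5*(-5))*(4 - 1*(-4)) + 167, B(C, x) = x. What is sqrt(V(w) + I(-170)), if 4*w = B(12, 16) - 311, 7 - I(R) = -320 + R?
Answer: 11*sqrt(31)/2 ≈ 30.623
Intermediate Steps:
I(R) = 327 - R (I(R) = 7 - (-320 + R) = 7 + (320 - R) = 327 - R)
w = -295/4 (w = (16 - 311)/4 = (1/4)*(-295) = -295/4 ≈ -73.750)
b = 367 (b = 25*(4 + 4) + 167 = 25*8 + 167 = 200 + 167 = 367)
V(X) = 367 - X
sqrt(V(w) + I(-170)) = sqrt((367 - 1*(-295/4)) + (327 - 1*(-170))) = sqrt((367 + 295/4) + (327 + 170)) = sqrt(1763/4 + 497) = sqrt(3751/4) = 11*sqrt(31)/2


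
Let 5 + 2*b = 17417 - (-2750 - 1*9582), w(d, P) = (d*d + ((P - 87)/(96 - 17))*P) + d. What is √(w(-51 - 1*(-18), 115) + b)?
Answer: 2*√24915257/79 ≈ 126.37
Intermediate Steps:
w(d, P) = d + d² + P*(-87/79 + P/79) (w(d, P) = (d² + ((-87 + P)/79)*P) + d = (d² + ((-87 + P)*(1/79))*P) + d = (d² + (-87/79 + P/79)*P) + d = (d² + P*(-87/79 + P/79)) + d = d + d² + P*(-87/79 + P/79))
b = 14872 (b = -5/2 + (17417 - (-2750 - 1*9582))/2 = -5/2 + (17417 - (-2750 - 9582))/2 = -5/2 + (17417 - 1*(-12332))/2 = -5/2 + (17417 + 12332)/2 = -5/2 + (½)*29749 = -5/2 + 29749/2 = 14872)
√(w(-51 - 1*(-18), 115) + b) = √(((-51 - 1*(-18)) + (-51 - 1*(-18))² - 87/79*115 + (1/79)*115²) + 14872) = √(((-51 + 18) + (-51 + 18)² - 10005/79 + (1/79)*13225) + 14872) = √((-33 + (-33)² - 10005/79 + 13225/79) + 14872) = √((-33 + 1089 - 10005/79 + 13225/79) + 14872) = √(86644/79 + 14872) = √(1261532/79) = 2*√24915257/79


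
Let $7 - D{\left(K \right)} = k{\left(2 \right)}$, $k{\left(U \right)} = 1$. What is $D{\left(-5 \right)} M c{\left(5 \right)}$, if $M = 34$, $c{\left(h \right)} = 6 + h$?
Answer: $2244$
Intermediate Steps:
$D{\left(K \right)} = 6$ ($D{\left(K \right)} = 7 - 1 = 6$)
$D{\left(-5 \right)} M c{\left(5 \right)} = 6 \cdot 34 \left(6 + 5\right) = 204 \cdot 11 = 2244$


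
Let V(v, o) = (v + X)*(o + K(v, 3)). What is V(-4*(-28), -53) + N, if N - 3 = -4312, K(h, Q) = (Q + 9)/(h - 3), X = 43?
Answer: -1363256/109 ≈ -12507.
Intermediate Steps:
K(h, Q) = (9 + Q)/(-3 + h)
N = -4309 (N = 3 - 4312 = -4309)
V(v, o) = (43 + v)*(o + 12/(-3 + v)) (V(v, o) = (v + 43)*(o + (9 + 3)/(-3 + v)) = (43 + v)*(o + 12/(-3 + v)))
V(-4*(-28), -53) + N = (516 + 12*(-4*(-28)) - 53*(-3 - 4*(-28))*(43 - 4*(-28)))/(-3 - 4*(-28)) - 4309 = (516 + 12*112 - 53*(-3 + 112)*(43 + 112))/(-3 + 112) - 4309 = (516 + 1344 - 53*109*155)/109 - 4309 = (516 + 1344 - 895435)/109 - 4309 = (1/109)*(-893575) - 4309 = -893575/109 - 4309 = -1363256/109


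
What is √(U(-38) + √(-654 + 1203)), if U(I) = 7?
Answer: √(7 + 3*√61) ≈ 5.5164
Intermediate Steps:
√(U(-38) + √(-654 + 1203)) = √(7 + √(-654 + 1203)) = √(7 + √549) = √(7 + 3*√61)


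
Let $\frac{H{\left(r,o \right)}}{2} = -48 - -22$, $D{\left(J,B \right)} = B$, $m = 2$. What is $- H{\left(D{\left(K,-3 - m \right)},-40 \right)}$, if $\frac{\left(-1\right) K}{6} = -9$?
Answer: $52$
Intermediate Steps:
$K = 54$ ($K = \left(-6\right) \left(-9\right) = 54$)
$H{\left(r,o \right)} = -52$ ($H{\left(r,o \right)} = 2 \left(-48 - -22\right) = 2 \left(-48 + 22\right) = 2 \left(-26\right) = -52$)
$- H{\left(D{\left(K,-3 - m \right)},-40 \right)} = \left(-1\right) \left(-52\right) = 52$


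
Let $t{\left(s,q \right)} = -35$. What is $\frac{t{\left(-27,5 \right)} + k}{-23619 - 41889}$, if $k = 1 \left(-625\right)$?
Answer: $\frac{55}{5459} \approx 0.010075$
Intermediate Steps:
$k = -625$
$\frac{t{\left(-27,5 \right)} + k}{-23619 - 41889} = \frac{-35 - 625}{-23619 - 41889} = - \frac{660}{-65508} = \left(-660\right) \left(- \frac{1}{65508}\right) = \frac{55}{5459}$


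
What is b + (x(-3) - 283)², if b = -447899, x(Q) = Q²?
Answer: -372823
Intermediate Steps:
b + (x(-3) - 283)² = -447899 + ((-3)² - 283)² = -447899 + (9 - 283)² = -447899 + (-274)² = -447899 + 75076 = -372823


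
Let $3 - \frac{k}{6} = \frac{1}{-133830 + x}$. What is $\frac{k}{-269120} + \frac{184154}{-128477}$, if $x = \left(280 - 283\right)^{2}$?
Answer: $- \frac{138175304141251}{96394974925980} \approx -1.4334$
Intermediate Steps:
$x = 9$ ($x = \left(-3\right)^{2} = 9$)
$k = \frac{802928}{44607}$ ($k = 18 - \frac{6}{-133830 + 9} = 18 - \frac{6}{-133821} = 18 - - \frac{2}{44607} = 18 + \frac{2}{44607} = \frac{802928}{44607} \approx 18.0$)
$\frac{k}{-269120} + \frac{184154}{-128477} = \frac{802928}{44607 \left(-269120\right)} + \frac{184154}{-128477} = \frac{802928}{44607} \left(- \frac{1}{269120}\right) + 184154 \left(- \frac{1}{128477}\right) = - \frac{50183}{750289740} - \frac{184154}{128477} = - \frac{138175304141251}{96394974925980}$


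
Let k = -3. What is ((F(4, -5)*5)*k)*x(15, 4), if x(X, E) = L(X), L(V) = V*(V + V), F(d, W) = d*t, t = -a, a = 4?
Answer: 108000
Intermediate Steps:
t = -4 (t = -1*4 = -4)
F(d, W) = -4*d (F(d, W) = d*(-4) = -4*d)
L(V) = 2*V² (L(V) = V*(2*V) = 2*V²)
x(X, E) = 2*X²
((F(4, -5)*5)*k)*x(15, 4) = ((-4*4*5)*(-3))*(2*15²) = (-16*5*(-3))*(2*225) = -80*(-3)*450 = 240*450 = 108000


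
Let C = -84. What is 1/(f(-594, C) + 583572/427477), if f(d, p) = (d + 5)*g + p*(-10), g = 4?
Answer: -427477/647471560 ≈ -0.00066022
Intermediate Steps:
f(d, p) = 20 - 10*p + 4*d (f(d, p) = (d + 5)*4 + p*(-10) = (5 + d)*4 - 10*p = (20 + 4*d) - 10*p = 20 - 10*p + 4*d)
1/(f(-594, C) + 583572/427477) = 1/((20 - 10*(-84) + 4*(-594)) + 583572/427477) = 1/((20 + 840 - 2376) + 583572*(1/427477)) = 1/(-1516 + 583572/427477) = 1/(-647471560/427477) = -427477/647471560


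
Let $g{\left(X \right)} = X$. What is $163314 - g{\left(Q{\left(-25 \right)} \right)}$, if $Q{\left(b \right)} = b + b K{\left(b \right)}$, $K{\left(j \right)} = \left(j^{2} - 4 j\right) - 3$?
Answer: $181389$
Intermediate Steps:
$K{\left(j \right)} = -3 + j^{2} - 4 j$
$Q{\left(b \right)} = b + b \left(-3 + b^{2} - 4 b\right)$
$163314 - g{\left(Q{\left(-25 \right)} \right)} = 163314 - - 25 \left(-2 + \left(-25\right)^{2} - -100\right) = 163314 - - 25 \left(-2 + 625 + 100\right) = 163314 - \left(-25\right) 723 = 163314 - -18075 = 163314 + 18075 = 181389$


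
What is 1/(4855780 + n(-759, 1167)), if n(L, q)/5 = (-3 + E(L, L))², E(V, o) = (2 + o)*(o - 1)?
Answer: 1/1654953108225 ≈ 6.0425e-13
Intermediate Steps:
E(V, o) = (-1 + o)*(2 + o) (E(V, o) = (2 + o)*(-1 + o) = (-1 + o)*(2 + o))
n(L, q) = 5*(-5 + L + L²)² (n(L, q) = 5*(-3 + (-2 + L + L²))² = 5*(-5 + L + L²)²)
1/(4855780 + n(-759, 1167)) = 1/(4855780 + 5*(-5 - 759 + (-759)²)²) = 1/(4855780 + 5*(-5 - 759 + 576081)²) = 1/(4855780 + 5*575317²) = 1/(4855780 + 5*330989650489) = 1/(4855780 + 1654948252445) = 1/1654953108225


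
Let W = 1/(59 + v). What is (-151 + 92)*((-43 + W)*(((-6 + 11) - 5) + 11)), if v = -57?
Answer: 55165/2 ≈ 27583.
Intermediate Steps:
W = 1/2 (W = 1/(59 - 57) = 1/2 ≈ 0.50000)
(-151 + 92)*((-43 + W)*(((-6 + 11) - 5) + 11)) = (-151 + 92)*((-43 + 1/2)*(((-6 + 11) - 5) + 11)) = -(-5015)*((5 - 5) + 11)/2 = -(-5015)*(0 + 11)/2 = -(-5015)*11/2 = -59*(-935/2) = 55165/2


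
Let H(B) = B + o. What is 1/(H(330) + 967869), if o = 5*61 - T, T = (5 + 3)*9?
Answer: 1/968432 ≈ 1.0326e-6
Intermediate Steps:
T = 72 (T = 8*9 = 72)
o = 233 (o = 5*61 - 1*72 = 305 - 72 = 233)
H(B) = 233 + B (H(B) = B + 233 = 233 + B)
1/(H(330) + 967869) = 1/((233 + 330) + 967869) = 1/(563 + 967869) = 1/968432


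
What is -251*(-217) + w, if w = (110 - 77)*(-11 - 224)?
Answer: 46712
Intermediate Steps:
w = -7755 (w = 33*(-235) = -7755)
-251*(-217) + w = -251*(-217) - 7755 = 54467 - 7755 = 46712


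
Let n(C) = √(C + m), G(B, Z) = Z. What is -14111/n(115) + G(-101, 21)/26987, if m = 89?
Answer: 21/26987 - 14111*√51/102 ≈ -987.97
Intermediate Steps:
n(C) = √(89 + C) (n(C) = √(C + 89) = √(89 + C))
-14111/n(115) + G(-101, 21)/26987 = -14111/√(89 + 115) + 21/26987 = -14111*√51/102 + 21*(1/26987) = -14111*√51/102 + 21/26987 = 21/26987 - 14111*√51/102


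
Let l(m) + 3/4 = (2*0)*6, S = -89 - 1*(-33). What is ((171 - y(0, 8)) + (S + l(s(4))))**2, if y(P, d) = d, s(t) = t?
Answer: 180625/16 ≈ 11289.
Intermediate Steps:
S = -56 (S = -89 + 33 = -56)
l(m) = -3/4 (l(m) = -3/4 + (2*0)*6 = -3/4 + 0*6 = -3/4 + 0 = -3/4)
((171 - y(0, 8)) + (S + l(s(4))))**2 = ((171 - 1*8) + (-56 - 3/4))**2 = ((171 - 8) - 227/4)**2 = (163 - 227/4)**2 = (425/4)**2 = 180625/16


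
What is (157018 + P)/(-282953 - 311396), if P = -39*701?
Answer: -129679/594349 ≈ -0.21819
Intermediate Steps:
P = -27339
(157018 + P)/(-282953 - 311396) = (157018 - 27339)/(-282953 - 311396) = 129679/(-594349) = 129679*(-1/594349) = -129679/594349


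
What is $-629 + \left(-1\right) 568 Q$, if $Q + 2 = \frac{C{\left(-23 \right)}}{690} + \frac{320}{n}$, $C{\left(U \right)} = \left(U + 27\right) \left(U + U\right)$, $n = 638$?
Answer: $\frac{1787563}{4785} \approx 373.58$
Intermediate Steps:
$C{\left(U \right)} = 2 U \left(27 + U\right)$ ($C{\left(U \right)} = \left(27 + U\right) 2 U = 2 U \left(27 + U\right)$)
$Q = - \frac{8446}{4785}$ ($Q = -2 + \left(\frac{2 \left(-23\right) \left(27 - 23\right)}{690} + \frac{320}{638}\right) = -2 + \left(2 \left(-23\right) 4 \cdot \frac{1}{690} + 320 \cdot \frac{1}{638}\right) = -2 + \left(\left(-184\right) \frac{1}{690} + \frac{160}{319}\right) = -2 + \left(- \frac{4}{15} + \frac{160}{319}\right) = -2 + \frac{1124}{4785} = - \frac{8446}{4785} \approx -1.7651$)
$-629 + \left(-1\right) 568 Q = -629 + \left(-1\right) 568 \left(- \frac{8446}{4785}\right) = -629 - - \frac{4797328}{4785} = -629 + \frac{4797328}{4785} = \frac{1787563}{4785}$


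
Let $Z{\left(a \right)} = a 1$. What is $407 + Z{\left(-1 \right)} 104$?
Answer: $303$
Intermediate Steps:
$Z{\left(a \right)} = a$
$407 + Z{\left(-1 \right)} 104 = 407 - 104 = 303$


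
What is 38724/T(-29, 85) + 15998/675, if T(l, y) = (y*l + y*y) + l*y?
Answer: 465586/11475 ≈ 40.574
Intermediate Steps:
T(l, y) = y**2 + 2*l*y (T(l, y) = (l*y + y**2) + l*y = (y**2 + l*y) + l*y = y**2 + 2*l*y)
38724/T(-29, 85) + 15998/675 = 38724/((85*(85 + 2*(-29)))) + 15998/675 = 38724/((85*(85 - 58))) + 15998*(1/675) = 38724/((85*27)) + 15998/675 = 38724/2295 + 15998/675 = 38724*(1/2295) + 15998/675 = 12908/765 + 15998/675 = 465586/11475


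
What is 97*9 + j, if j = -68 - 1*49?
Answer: 756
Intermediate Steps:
j = -117 (j = -68 - 49 = -117)
97*9 + j = 97*9 - 117 = 873 - 117 = 756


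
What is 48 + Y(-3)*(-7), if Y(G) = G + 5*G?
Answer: 174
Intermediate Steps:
Y(G) = 6*G
48 + Y(-3)*(-7) = 48 + (6*(-3))*(-7) = 48 - 18*(-7) = 48 + 126 = 174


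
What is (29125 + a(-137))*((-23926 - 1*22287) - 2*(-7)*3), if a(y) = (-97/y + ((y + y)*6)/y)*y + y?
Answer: -1258021237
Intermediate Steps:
a(y) = y + y*(12 - 97/y) (a(y) = (-97/y + ((2*y)*6)/y)*y + y = (-97/y + (12*y)/y)*y + y = (-97/y + 12)*y + y = (12 - 97/y)*y + y = y*(12 - 97/y) + y = y + y*(12 - 97/y))
(29125 + a(-137))*((-23926 - 1*22287) - 2*(-7)*3) = (29125 + (-97 + 13*(-137)))*((-23926 - 1*22287) - 2*(-7)*3) = (29125 + (-97 - 1781))*((-23926 - 22287) + 14*3) = (29125 - 1878)*(-46213 + 42) = 27247*(-46171) = -1258021237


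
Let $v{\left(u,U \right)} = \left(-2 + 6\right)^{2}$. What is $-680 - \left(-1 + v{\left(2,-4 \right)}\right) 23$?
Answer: $-1025$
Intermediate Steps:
$v{\left(u,U \right)} = 16$ ($v{\left(u,U \right)} = 4^{2} = 16$)
$-680 - \left(-1 + v{\left(2,-4 \right)}\right) 23 = -680 - \left(-1 + 16\right) 23 = -680 - 15 \cdot 23 = -680 - 345 = -1025$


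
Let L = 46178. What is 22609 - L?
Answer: -23569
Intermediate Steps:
22609 - L = 22609 - 1*46178 = 22609 - 46178 = -23569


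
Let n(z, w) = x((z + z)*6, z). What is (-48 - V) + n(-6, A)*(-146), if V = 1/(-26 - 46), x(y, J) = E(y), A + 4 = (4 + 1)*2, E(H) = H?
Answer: 753409/72 ≈ 10464.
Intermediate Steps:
A = 6 (A = -4 + (4 + 1)*2 = -4 + 5*2 = -4 + 10 = 6)
x(y, J) = y
V = -1/72 (V = 1/(-72) = -1/72 ≈ -0.013889)
n(z, w) = 12*z (n(z, w) = (z + z)*6 = (2*z)*6 = 12*z)
(-48 - V) + n(-6, A)*(-146) = (-48 - 1*(-1/72)) + (12*(-6))*(-146) = (-48 + 1/72) - 72*(-146) = -3455/72 + 10512 = 753409/72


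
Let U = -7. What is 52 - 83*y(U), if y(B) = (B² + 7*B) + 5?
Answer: -363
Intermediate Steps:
y(B) = 5 + B² + 7*B
52 - 83*y(U) = 52 - 83*(5 + (-7)² + 7*(-7)) = 52 - 83*(5 + 49 - 49) = 52 - 83*5 = 52 - 415 = -363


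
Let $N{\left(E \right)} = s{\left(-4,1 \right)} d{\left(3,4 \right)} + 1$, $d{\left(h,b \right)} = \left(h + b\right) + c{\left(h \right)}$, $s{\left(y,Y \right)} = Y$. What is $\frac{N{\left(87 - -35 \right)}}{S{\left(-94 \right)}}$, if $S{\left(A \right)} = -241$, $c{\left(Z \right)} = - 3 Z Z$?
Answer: $\frac{19}{241} \approx 0.078838$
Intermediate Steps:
$c{\left(Z \right)} = - 3 Z^{2}$
$d{\left(h,b \right)} = b + h - 3 h^{2}$ ($d{\left(h,b \right)} = \left(h + b\right) - 3 h^{2} = \left(b + h\right) - 3 h^{2} = b + h - 3 h^{2}$)
$N{\left(E \right)} = -19$ ($N{\left(E \right)} = 1 \left(4 + 3 - 3 \cdot 3^{2}\right) + 1 = 1 \left(4 + 3 - 27\right) + 1 = 1 \left(-20\right) + 1 = -20 + 1 = -19$)
$\frac{N{\left(87 - -35 \right)}}{S{\left(-94 \right)}} = - \frac{19}{-241} = \left(-19\right) \left(- \frac{1}{241}\right) = \frac{19}{241}$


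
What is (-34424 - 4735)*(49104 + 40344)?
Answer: -3502694232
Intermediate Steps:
(-34424 - 4735)*(49104 + 40344) = -39159*89448 = -3502694232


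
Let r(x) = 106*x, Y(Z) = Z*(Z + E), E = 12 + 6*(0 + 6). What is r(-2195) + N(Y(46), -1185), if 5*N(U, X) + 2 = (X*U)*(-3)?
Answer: 14208468/5 ≈ 2.8417e+6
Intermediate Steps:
E = 48 (E = 12 + 6*6 = 12 + 36 = 48)
Y(Z) = Z*(48 + Z) (Y(Z) = Z*(Z + 48) = Z*(48 + Z))
N(U, X) = -2/5 - 3*U*X/5 (N(U, X) = -2/5 + ((X*U)*(-3))/5 = -2/5 + ((U*X)*(-3))/5 = -2/5 + (-3*U*X)/5 = -2/5 - 3*U*X/5)
r(-2195) + N(Y(46), -1185) = 106*(-2195) + (-2/5 - 3/5*46*(48 + 46)*(-1185)) = -232670 + (-2/5 - 3/5*46*94*(-1185)) = -232670 + (-2/5 - 3/5*4324*(-1185)) = -232670 + (-2/5 + 3074364) = -232670 + 15371818/5 = 14208468/5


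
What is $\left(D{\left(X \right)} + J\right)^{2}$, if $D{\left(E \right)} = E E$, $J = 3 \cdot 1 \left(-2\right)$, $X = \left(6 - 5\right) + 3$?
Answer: $100$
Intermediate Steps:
$X = 4$ ($X = 1 + 3 = 4$)
$J = -6$ ($J = 3 \left(-2\right) = -6$)
$D{\left(E \right)} = E^{2}$
$\left(D{\left(X \right)} + J\right)^{2} = \left(4^{2} - 6\right)^{2} = \left(16 - 6\right)^{2} = 10^{2} = 100$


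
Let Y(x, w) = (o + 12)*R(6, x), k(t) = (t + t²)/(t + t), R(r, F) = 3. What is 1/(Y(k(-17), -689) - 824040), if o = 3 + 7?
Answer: -1/823974 ≈ -1.2136e-6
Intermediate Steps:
k(t) = (t + t²)/(2*t) (k(t) = (t + t²)/((2*t)) = (t + t²)*(1/(2*t)) = (t + t²)/(2*t))
o = 10
Y(x, w) = 66 (Y(x, w) = (10 + 12)*3 = 22*3 = 66)
1/(Y(k(-17), -689) - 824040) = 1/(66 - 824040) = 1/(-823974) = -1/823974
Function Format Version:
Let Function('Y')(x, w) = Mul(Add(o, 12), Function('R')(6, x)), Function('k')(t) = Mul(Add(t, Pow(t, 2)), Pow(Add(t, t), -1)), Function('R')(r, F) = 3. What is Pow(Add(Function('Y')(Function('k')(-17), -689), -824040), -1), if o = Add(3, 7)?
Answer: Rational(-1, 823974) ≈ -1.2136e-6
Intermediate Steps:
Function('k')(t) = Mul(Rational(1, 2), Pow(t, -1), Add(t, Pow(t, 2))) (Function('k')(t) = Mul(Add(t, Pow(t, 2)), Pow(Mul(2, t), -1)) = Mul(Add(t, Pow(t, 2)), Mul(Rational(1, 2), Pow(t, -1))) = Mul(Rational(1, 2), Pow(t, -1), Add(t, Pow(t, 2))))
o = 10
Function('Y')(x, w) = 66 (Function('Y')(x, w) = Mul(Add(10, 12), 3) = Mul(22, 3) = 66)
Pow(Add(Function('Y')(Function('k')(-17), -689), -824040), -1) = Pow(Add(66, -824040), -1) = Pow(-823974, -1) = Rational(-1, 823974)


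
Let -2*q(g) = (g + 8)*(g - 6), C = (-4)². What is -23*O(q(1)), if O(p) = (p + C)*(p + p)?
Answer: -79695/2 ≈ -39848.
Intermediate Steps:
C = 16
q(g) = -(-6 + g)*(8 + g)/2 (q(g) = -(g + 8)*(g - 6)/2 = -(8 + g)*(-6 + g)/2 = -(-6 + g)*(8 + g)/2)
O(p) = 2*p*(16 + p) (O(p) = (p + 16)*(p + p) = (16 + p)*(2*p) = 2*p*(16 + p))
-23*O(q(1)) = -46*(24 - 1*1 - ½*1²)*(16 + (24 - 1*1 - ½*1²)) = -46*(24 - 1 - ½*1)*(16 + (24 - 1 - ½*1)) = -46*(24 - 1 - ½)*(16 + (24 - 1 - ½)) = -46*45*(16 + 45/2)/2 = -46*45*77/(2*2) = -23*3465/2 = -79695/2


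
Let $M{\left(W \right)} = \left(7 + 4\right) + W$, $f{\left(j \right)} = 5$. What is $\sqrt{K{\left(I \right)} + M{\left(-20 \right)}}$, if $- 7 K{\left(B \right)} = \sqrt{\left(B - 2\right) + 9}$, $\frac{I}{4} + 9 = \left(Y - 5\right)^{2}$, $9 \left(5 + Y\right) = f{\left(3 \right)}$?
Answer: $\frac{\sqrt{-3969 - 7 \sqrt{26551}}}{21} \approx 3.4039 i$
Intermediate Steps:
$Y = - \frac{40}{9}$ ($Y = -5 + \frac{1}{9} \cdot 5 = -5 + \frac{5}{9} = - \frac{40}{9} \approx -4.4444$)
$M{\left(W \right)} = 11 + W$
$I = \frac{25984}{81}$ ($I = -36 + 4 \left(- \frac{40}{9} - 5\right)^{2} = -36 + 4 \left(- \frac{85}{9}\right)^{2} = -36 + 4 \cdot \frac{7225}{81} = -36 + \frac{28900}{81} = \frac{25984}{81} \approx 320.79$)
$K{\left(B \right)} = - \frac{\sqrt{7 + B}}{7}$ ($K{\left(B \right)} = - \frac{\sqrt{\left(B - 2\right) + 9}}{7} = - \frac{\sqrt{\left(-2 + B\right) + 9}}{7} = - \frac{\sqrt{7 + B}}{7}$)
$\sqrt{K{\left(I \right)} + M{\left(-20 \right)}} = \sqrt{- \frac{\sqrt{7 + \frac{25984}{81}}}{7} + \left(11 - 20\right)} = \sqrt{- \frac{\sqrt{\frac{26551}{81}}}{7} - 9} = \sqrt{- \frac{\frac{1}{9} \sqrt{26551}}{7} - 9} = \sqrt{- \frac{\sqrt{26551}}{63} - 9} = \sqrt{-9 - \frac{\sqrt{26551}}{63}}$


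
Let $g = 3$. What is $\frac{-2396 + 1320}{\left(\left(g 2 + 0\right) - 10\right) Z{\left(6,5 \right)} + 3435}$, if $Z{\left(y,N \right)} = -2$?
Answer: $- \frac{1076}{3443} \approx -0.31252$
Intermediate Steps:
$\frac{-2396 + 1320}{\left(\left(g 2 + 0\right) - 10\right) Z{\left(6,5 \right)} + 3435} = \frac{-2396 + 1320}{\left(\left(3 \cdot 2 + 0\right) - 10\right) \left(-2\right) + 3435} = - \frac{1076}{\left(\left(6 + 0\right) - 10\right) \left(-2\right) + 3435} = - \frac{1076}{\left(6 - 10\right) \left(-2\right) + 3435} = - \frac{1076}{\left(-4\right) \left(-2\right) + 3435} = - \frac{1076}{8 + 3435} = - \frac{1076}{3443}$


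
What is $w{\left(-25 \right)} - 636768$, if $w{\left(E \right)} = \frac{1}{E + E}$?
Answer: $- \frac{31838401}{50} \approx -6.3677 \cdot 10^{5}$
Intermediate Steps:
$w{\left(E \right)} = \frac{1}{2 E}$
$w{\left(-25 \right)} - 636768 = \frac{1}{2 \left(-25\right)} - 636768 = \frac{1}{2} \left(- \frac{1}{25}\right) - 636768 = - \frac{1}{50} - 636768 = - \frac{31838401}{50}$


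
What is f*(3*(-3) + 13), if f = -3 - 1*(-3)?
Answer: 0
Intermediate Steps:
f = 0 (f = -3 + 3 = 0)
f*(3*(-3) + 13) = 0*(3*(-3) + 13) = 0*(-9 + 13) = 0*4 = 0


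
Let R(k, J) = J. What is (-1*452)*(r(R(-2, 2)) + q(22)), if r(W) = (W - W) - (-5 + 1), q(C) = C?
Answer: -11752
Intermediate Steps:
r(W) = 4 (r(W) = 0 - (-4) = 0 - 1*(-4) = 0 + 4 = 4)
(-1*452)*(r(R(-2, 2)) + q(22)) = (-1*452)*(4 + 22) = -452*26 = -11752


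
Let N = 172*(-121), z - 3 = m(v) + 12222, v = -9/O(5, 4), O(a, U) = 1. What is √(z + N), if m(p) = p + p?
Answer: I*√8605 ≈ 92.763*I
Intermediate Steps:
v = -9 (v = -9/1 = 1*(-9) = -9)
m(p) = 2*p
z = 12207 (z = 3 + (2*(-9) + 12222) = 3 + (-18 + 12222) = 3 + 12204 = 12207)
N = -20812
√(z + N) = √(12207 - 20812) = √(-8605) = I*√8605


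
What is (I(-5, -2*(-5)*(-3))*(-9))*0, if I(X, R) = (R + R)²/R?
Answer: 0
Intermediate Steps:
I(X, R) = 4*R (I(X, R) = (2*R)²/R = (4*R²)/R = 4*R)
(I(-5, -2*(-5)*(-3))*(-9))*0 = ((4*(-2*(-5)*(-3)))*(-9))*0 = ((4*(10*(-3)))*(-9))*0 = ((4*(-30))*(-9))*0 = -120*(-9)*0 = 1080*0 = 0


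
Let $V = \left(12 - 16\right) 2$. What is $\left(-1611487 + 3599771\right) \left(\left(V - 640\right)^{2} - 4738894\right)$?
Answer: $-8587378713160$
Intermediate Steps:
$V = -8$ ($V = \left(-4\right) 2 = -8$)
$\left(-1611487 + 3599771\right) \left(\left(V - 640\right)^{2} - 4738894\right) = \left(-1611487 + 3599771\right) \left(\left(-8 - 640\right)^{2} - 4738894\right) = 1988284 \left(\left(-8 - 640\right)^{2} - 4738894\right) = 1988284 \left(\left(-648\right)^{2} - 4738894\right) = 1988284 \left(419904 - 4738894\right) = 1988284 \left(-4318990\right) = -8587378713160$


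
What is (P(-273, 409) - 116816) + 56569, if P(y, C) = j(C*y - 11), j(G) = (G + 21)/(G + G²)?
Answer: -751257832218979/12469630556 ≈ -60247.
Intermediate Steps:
j(G) = (21 + G)/(G + G²)
P(y, C) = (10 + C*y)/((-11 + C*y)*(-10 + C*y)) (P(y, C) = (21 + (C*y - 11))/((C*y - 11)*(1 + (C*y - 11))) = (21 + (-11 + C*y))/((-11 + C*y)*(1 + (-11 + C*y))) = (10 + C*y)/((-11 + C*y)*(-10 + C*y)))
(P(-273, 409) - 116816) + 56569 = ((10 + 409*(-273))/((-11 + 409*(-273))*(-10 + 409*(-273))) - 116816) + 56569 = ((10 - 111657)/((-11 - 111657)*(-10 - 111657)) - 116816) + 56569 = (-111647/(-111668*(-111667)) - 116816) + 56569 = (-1/111668*(-1/111667)*(-111647) - 116816) + 56569 = (-111647/12469630556 - 116816) + 56569 = -1456652363141343/12469630556 + 56569 = -751257832218979/12469630556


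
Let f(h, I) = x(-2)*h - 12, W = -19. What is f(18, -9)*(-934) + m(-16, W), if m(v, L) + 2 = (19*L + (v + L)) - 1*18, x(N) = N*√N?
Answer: 10792 + 33624*I*√2 ≈ 10792.0 + 47552.0*I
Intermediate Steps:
x(N) = N^(3/2)
f(h, I) = -12 - 2*I*h*√2 (f(h, I) = (-2)^(3/2)*h - 12 = (-2*I*√2)*h - 12 = -2*I*h*√2 - 12 = -12 - 2*I*h*√2)
m(v, L) = -20 + v + 20*L (m(v, L) = -2 + ((19*L + (v + L)) - 1*18) = -2 + ((19*L + (L + v)) - 18) = -2 + ((v + 20*L) - 18) = -2 + (-18 + v + 20*L) = -20 + v + 20*L)
f(18, -9)*(-934) + m(-16, W) = (-12 - 2*I*18*√2)*(-934) + (-20 - 16 + 20*(-19)) = (-12 - 36*I*√2)*(-934) + (-20 - 16 - 380) = (11208 + 33624*I*√2) - 416 = 10792 + 33624*I*√2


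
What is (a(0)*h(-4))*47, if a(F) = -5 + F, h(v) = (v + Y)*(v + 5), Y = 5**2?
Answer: -4935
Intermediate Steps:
Y = 25
h(v) = (5 + v)*(25 + v) (h(v) = (v + 25)*(v + 5) = (25 + v)*(5 + v) = (5 + v)*(25 + v))
(a(0)*h(-4))*47 = ((-5 + 0)*(125 + (-4)**2 + 30*(-4)))*47 = -5*(125 + 16 - 120)*47 = -5*21*47 = -105*47 = -4935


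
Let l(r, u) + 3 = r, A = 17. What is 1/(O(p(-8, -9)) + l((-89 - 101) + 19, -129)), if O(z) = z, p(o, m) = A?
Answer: -1/157 ≈ -0.0063694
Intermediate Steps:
p(o, m) = 17
l(r, u) = -3 + r
1/(O(p(-8, -9)) + l((-89 - 101) + 19, -129)) = 1/(17 + (-3 + ((-89 - 101) + 19))) = 1/(17 + (-3 + (-190 + 19))) = 1/(17 + (-3 - 171)) = 1/(17 - 174) = 1/(-157) = -1/157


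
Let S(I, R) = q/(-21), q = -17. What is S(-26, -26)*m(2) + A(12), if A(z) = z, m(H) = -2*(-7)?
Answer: 70/3 ≈ 23.333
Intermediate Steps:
m(H) = 14
S(I, R) = 17/21 (S(I, R) = -17/(-21) = -17*(-1/21) = 17/21)
S(-26, -26)*m(2) + A(12) = (17/21)*14 + 12 = 34/3 + 12 = 70/3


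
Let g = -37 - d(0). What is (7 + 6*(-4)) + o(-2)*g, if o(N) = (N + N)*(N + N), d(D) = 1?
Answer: -625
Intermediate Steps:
o(N) = 4*N² (o(N) = (2*N)*(2*N) = 4*N²)
g = -38 (g = -37 - 1*1 = -37 - 1 = -38)
(7 + 6*(-4)) + o(-2)*g = (7 + 6*(-4)) + (4*(-2)²)*(-38) = (7 - 24) + (4*4)*(-38) = -17 + 16*(-38) = -17 - 608 = -625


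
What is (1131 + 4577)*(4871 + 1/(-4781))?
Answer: 132929331000/4781 ≈ 2.7804e+7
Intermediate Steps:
(1131 + 4577)*(4871 + 1/(-4781)) = 5708*(4871 - 1/4781) = 5708*(23288250/4781) = 132929331000/4781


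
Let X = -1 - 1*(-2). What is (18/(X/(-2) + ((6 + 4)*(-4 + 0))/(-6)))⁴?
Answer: 136048896/1874161 ≈ 72.592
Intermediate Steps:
X = 1 (X = -1 + 2 = 1)
(18/(X/(-2) + ((6 + 4)*(-4 + 0))/(-6)))⁴ = (18/(1/(-2) + ((6 + 4)*(-4 + 0))/(-6)))⁴ = (18/(1*(-½) + (10*(-4))*(-⅙)))⁴ = (18/(-½ - 40*(-⅙)))⁴ = (18/(-½ + 20/3))⁴ = (18/(37/6))⁴ = (18*(6/37))⁴ = (108/37)⁴ = 136048896/1874161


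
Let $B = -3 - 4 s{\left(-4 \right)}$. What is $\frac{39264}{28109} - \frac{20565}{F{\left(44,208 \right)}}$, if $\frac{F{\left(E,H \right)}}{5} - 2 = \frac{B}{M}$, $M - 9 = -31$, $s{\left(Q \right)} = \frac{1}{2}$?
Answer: $- \frac{2541547038}{1377341} \approx -1845.3$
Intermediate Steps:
$s{\left(Q \right)} = \frac{1}{2}$
$B = -5$ ($B = -3 - 2 = -5$)
$M = -22$ ($M = 9 - 31 = -22$)
$F{\left(E,H \right)} = \frac{245}{22}$ ($F{\left(E,H \right)} = 10 + 5 \left(- \frac{5}{-22}\right) = 10 + 5 \left(\left(-5\right) \left(- \frac{1}{22}\right)\right) = 10 + 5 \cdot \frac{5}{22} = 10 + \frac{25}{22} = \frac{245}{22}$)
$\frac{39264}{28109} - \frac{20565}{F{\left(44,208 \right)}} = \frac{39264}{28109} - \frac{20565}{\frac{245}{22}} = 39264 \cdot \frac{1}{28109} - \frac{90486}{49} = \frac{39264}{28109} - \frac{90486}{49} = - \frac{2541547038}{1377341}$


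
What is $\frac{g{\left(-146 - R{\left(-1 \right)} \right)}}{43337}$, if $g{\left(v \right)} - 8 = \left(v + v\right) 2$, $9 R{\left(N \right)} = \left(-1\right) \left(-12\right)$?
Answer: $- \frac{1744}{130011} \approx -0.013414$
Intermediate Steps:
$R{\left(N \right)} = \frac{4}{3}$ ($R{\left(N \right)} = \frac{\left(-1\right) \left(-12\right)}{9} = \frac{1}{9} \cdot 12 = \frac{4}{3}$)
$g{\left(v \right)} = 8 + 4 v$ ($g{\left(v \right)} = 8 + \left(v + v\right) 2 = 8 + 2 v 2 = 8 + 4 v$)
$\frac{g{\left(-146 - R{\left(-1 \right)} \right)}}{43337} = \frac{8 + 4 \left(-146 - \frac{4}{3}\right)}{43337} = \left(8 + 4 \left(-146 - \frac{4}{3}\right)\right) \frac{1}{43337} = \left(8 + 4 \left(- \frac{442}{3}\right)\right) \frac{1}{43337} = \left(8 - \frac{1768}{3}\right) \frac{1}{43337} = \left(- \frac{1744}{3}\right) \frac{1}{43337} = - \frac{1744}{130011}$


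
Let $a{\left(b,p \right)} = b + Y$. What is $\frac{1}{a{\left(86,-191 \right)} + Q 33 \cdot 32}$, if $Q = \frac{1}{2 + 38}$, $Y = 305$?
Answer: $\frac{5}{2087} \approx 0.0023958$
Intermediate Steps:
$a{\left(b,p \right)} = 305 + b$ ($a{\left(b,p \right)} = b + 305 = 305 + b$)
$Q = \frac{1}{40} \approx 0.025$
$\frac{1}{a{\left(86,-191 \right)} + Q 33 \cdot 32} = \frac{1}{\left(305 + 86\right) + \frac{1}{40} \cdot 33 \cdot 32} = \frac{1}{391 + \frac{33}{40} \cdot 32} = \frac{1}{391 + \frac{132}{5}} = \frac{1}{\frac{2087}{5}} = \frac{5}{2087}$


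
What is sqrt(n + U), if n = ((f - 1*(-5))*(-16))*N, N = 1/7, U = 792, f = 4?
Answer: 30*sqrt(42)/7 ≈ 27.775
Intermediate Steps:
N = 1/7 ≈ 0.14286
n = -144/7 (n = ((4 - 1*(-5))*(-16))*(1/7) = ((4 + 5)*(-16))*(1/7) = (9*(-16))*(1/7) = -144*1/7 = -144/7 ≈ -20.571)
sqrt(n + U) = sqrt(-144/7 + 792) = sqrt(5400/7) = 30*sqrt(42)/7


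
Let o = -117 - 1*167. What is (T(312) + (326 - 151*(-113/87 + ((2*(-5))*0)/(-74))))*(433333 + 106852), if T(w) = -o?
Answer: 37884794605/87 ≈ 4.3546e+8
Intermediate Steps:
o = -284 (o = -117 - 167 = -284)
T(w) = 284 (T(w) = -1*(-284) = 284)
(T(312) + (326 - 151*(-113/87 + ((2*(-5))*0)/(-74))))*(433333 + 106852) = (284 + (326 - 151*(-113/87 + ((2*(-5))*0)/(-74))))*(433333 + 106852) = (284 + (326 - 151*(-113*1/87 - 10*0*(-1/74))))*540185 = (284 + (326 - 151*(-113/87 + 0*(-1/74))))*540185 = (284 + (326 - 151*(-113/87 + 0)))*540185 = (284 + (326 - 151*(-113/87)))*540185 = (284 + (326 + 17063/87))*540185 = (284 + 45425/87)*540185 = (70133/87)*540185 = 37884794605/87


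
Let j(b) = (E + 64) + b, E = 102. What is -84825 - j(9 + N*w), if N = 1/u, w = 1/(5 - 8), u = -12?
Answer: -3060001/36 ≈ -85000.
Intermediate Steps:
w = -⅓ (w = 1/(-3) = -⅓ ≈ -0.33333)
N = -1/12 (N = 1/(-12) = -1/12 ≈ -0.083333)
j(b) = 166 + b (j(b) = (102 + 64) + b = 166 + b)
-84825 - j(9 + N*w) = -84825 - (166 + (9 - 1/12*(-⅓))) = -84825 - (166 + (9 + 1/36)) = -84825 - (166 + 325/36) = -84825 - 1*6301/36 = -84825 - 6301/36 = -3060001/36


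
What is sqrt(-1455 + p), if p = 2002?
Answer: sqrt(547) ≈ 23.388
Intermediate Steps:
sqrt(-1455 + p) = sqrt(-1455 + 2002) = sqrt(547)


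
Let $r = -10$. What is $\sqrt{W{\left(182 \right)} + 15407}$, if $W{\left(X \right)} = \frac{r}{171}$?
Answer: $\frac{\sqrt{50057153}}{57} \approx 124.12$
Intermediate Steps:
$W{\left(X \right)} = - \frac{10}{171}$
$\sqrt{W{\left(182 \right)} + 15407} = \sqrt{- \frac{10}{171} + 15407} = \sqrt{\frac{2634587}{171}} = \frac{\sqrt{50057153}}{57}$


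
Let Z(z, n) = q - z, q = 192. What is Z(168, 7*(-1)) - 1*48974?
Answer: -48950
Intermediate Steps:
Z(z, n) = 192 - z
Z(168, 7*(-1)) - 1*48974 = (192 - 1*168) - 1*48974 = (192 - 168) - 48974 = 24 - 48974 = -48950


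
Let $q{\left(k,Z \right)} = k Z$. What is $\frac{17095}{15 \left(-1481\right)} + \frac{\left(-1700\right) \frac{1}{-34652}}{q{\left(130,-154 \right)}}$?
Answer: $- \frac{118594040843}{154112794836} \approx -0.76953$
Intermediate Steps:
$q{\left(k,Z \right)} = Z k$
$\frac{17095}{15 \left(-1481\right)} + \frac{\left(-1700\right) \frac{1}{-34652}}{q{\left(130,-154 \right)}} = \frac{17095}{15 \left(-1481\right)} + \frac{\left(-1700\right) \frac{1}{-34652}}{\left(-154\right) 130} = \frac{17095}{-22215} + \frac{\left(-1700\right) \left(- \frac{1}{34652}\right)}{-20020} = 17095 \left(- \frac{1}{22215}\right) + \frac{425}{8663} \left(- \frac{1}{20020}\right) = - \frac{3419}{4443} - \frac{85}{34686652} = - \frac{118594040843}{154112794836}$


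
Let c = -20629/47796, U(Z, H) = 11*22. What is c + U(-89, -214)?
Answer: 1649429/6828 ≈ 241.57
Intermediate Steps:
U(Z, H) = 242
c = -2947/6828 (c = -20629*1/47796 = -2947/6828 ≈ -0.43161)
c + U(-89, -214) = -2947/6828 + 242 = 1649429/6828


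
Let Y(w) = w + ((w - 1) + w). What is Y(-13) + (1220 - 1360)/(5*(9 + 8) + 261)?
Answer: -6990/173 ≈ -40.405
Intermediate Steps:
Y(w) = -1 + 3*w (Y(w) = w + ((-1 + w) + w) = w + (-1 + 2*w) = -1 + 3*w)
Y(-13) + (1220 - 1360)/(5*(9 + 8) + 261) = (-1 + 3*(-13)) + (1220 - 1360)/(5*(9 + 8) + 261) = (-1 - 39) - 140/(5*17 + 261) = -40 - 140/(85 + 261) = -40 - 140/346 = -40 - 140*1/346 = -40 - 70/173 = -6990/173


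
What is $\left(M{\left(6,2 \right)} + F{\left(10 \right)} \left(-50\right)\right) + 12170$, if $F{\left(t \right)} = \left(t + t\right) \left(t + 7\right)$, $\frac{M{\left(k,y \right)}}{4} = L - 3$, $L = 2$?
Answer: $-4834$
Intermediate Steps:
$M{\left(k,y \right)} = -4$ ($M{\left(k,y \right)} = 4 \left(2 - 3\right) = 4 \left(-1\right) = -4$)
$F{\left(t \right)} = 2 t \left(7 + t\right)$
$\left(M{\left(6,2 \right)} + F{\left(10 \right)} \left(-50\right)\right) + 12170 = \left(-4 + 2 \cdot 10 \left(7 + 10\right) \left(-50\right)\right) + 12170 = \left(-4 + 2 \cdot 10 \cdot 17 \left(-50\right)\right) + 12170 = \left(-4 + 340 \left(-50\right)\right) + 12170 = \left(-4 - 17000\right) + 12170 = -17004 + 12170 = -4834$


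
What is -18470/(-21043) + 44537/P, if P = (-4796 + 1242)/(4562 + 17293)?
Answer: -20482267506425/74786822 ≈ -2.7388e+5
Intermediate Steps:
P = -3554/21855 ≈ -0.16262
-18470/(-21043) + 44537/P = -18470/(-21043) + 44537/(-3554/21855) = -18470*(-1/21043) + 44537*(-21855/3554) = 18470/21043 - 973356135/3554 = -20482267506425/74786822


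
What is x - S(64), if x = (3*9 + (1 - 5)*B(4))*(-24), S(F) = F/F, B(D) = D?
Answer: -265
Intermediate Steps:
S(F) = 1
x = -264 (x = (3*9 + (1 - 5)*4)*(-24) = (27 - 4*4)*(-24) = (27 - 16)*(-24) = 11*(-24) = -264)
x - S(64) = -264 - 1*1 = -264 - 1 = -265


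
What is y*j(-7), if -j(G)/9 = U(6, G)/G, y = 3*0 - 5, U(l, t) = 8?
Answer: -360/7 ≈ -51.429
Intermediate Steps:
y = -5 (y = 0 - 5 = -5)
j(G) = -72/G
y*j(-7) = -(-360)/(-7) = -(-360)*(-1)/7 = -5*72/7 = -360/7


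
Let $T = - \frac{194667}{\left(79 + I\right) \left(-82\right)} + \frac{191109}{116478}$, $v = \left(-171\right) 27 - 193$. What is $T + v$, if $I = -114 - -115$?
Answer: $- \frac{608562020489}{127349280} \approx -4778.7$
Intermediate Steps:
$I = 1$ ($I = -114 + 115 = 1$)
$v = -4810$ ($v = -4617 - 193 = -4810$)
$T = \frac{3988016311}{127349280}$ ($T = - \frac{194667}{\left(79 + 1\right) \left(-82\right)} + \frac{191109}{116478} = - \frac{194667}{80 \left(-82\right)} + 191109 \cdot \frac{1}{116478} = - \frac{194667}{-6560} + \frac{63703}{38826} = \left(-194667\right) \left(- \frac{1}{6560}\right) + \frac{63703}{38826} = \frac{194667}{6560} + \frac{63703}{38826} = \frac{3988016311}{127349280} \approx 31.316$)
$T + v = \frac{3988016311}{127349280} - 4810 = - \frac{608562020489}{127349280}$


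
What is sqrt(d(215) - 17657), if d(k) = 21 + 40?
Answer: 2*I*sqrt(4399) ≈ 132.65*I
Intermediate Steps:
d(k) = 61
sqrt(d(215) - 17657) = sqrt(61 - 17657) = sqrt(-17596) = 2*I*sqrt(4399)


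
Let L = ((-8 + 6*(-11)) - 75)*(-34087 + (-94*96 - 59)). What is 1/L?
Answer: 1/6432330 ≈ 1.5546e-7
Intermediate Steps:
L = 6432330 (L = ((-8 - 66) - 75)*(-34087 + (-9024 - 59)) = (-74 - 75)*(-34087 - 9083) = -149*(-43170) = 6432330)
1/L = 1/6432330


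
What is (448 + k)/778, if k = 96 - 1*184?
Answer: 180/389 ≈ 0.46272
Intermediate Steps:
k = -88 (k = 96 - 184 = -88)
(448 + k)/778 = (448 - 88)/778 = 360*(1/778) = 180/389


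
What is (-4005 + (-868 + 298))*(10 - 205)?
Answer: 892125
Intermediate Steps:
(-4005 + (-868 + 298))*(10 - 205) = (-4005 - 570)*(-195) = -4575*(-195) = 892125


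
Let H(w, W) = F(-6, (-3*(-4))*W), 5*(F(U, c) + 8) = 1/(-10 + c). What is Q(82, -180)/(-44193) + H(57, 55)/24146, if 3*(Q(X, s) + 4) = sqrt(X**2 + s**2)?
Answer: -835075807/3468023578500 - 2*sqrt(9781)/132579 ≈ -0.0017327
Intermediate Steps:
F(U, c) = -8 + 1/(5*(-10 + c))
H(w, W) = (401 - 480*W)/(5*(-10 + 12*W)) (H(w, W) = (401 - 40*(-3*(-4))*W)/(5*(-10 + (-3*(-4))*W)) = (401 - 480*W)/(5*(-10 + 12*W)))
Q(X, s) = -4 + sqrt(X**2 + s**2)/3
Q(82, -180)/(-44193) + H(57, 55)/24146 = (-4 + sqrt(82**2 + (-180)**2)/3)/(-44193) + ((401 - 480*55)/(10*(-5 + 6*55)))/24146 = (-4 + sqrt(6724 + 32400)/3)*(-1/44193) + ((401 - 26400)/(10*(-5 + 330)))*(1/24146) = (-4 + sqrt(39124)/3)*(-1/44193) + ((1/10)*(-25999)/325)*(1/24146) = (-4 + (2*sqrt(9781))/3)*(-1/44193) + ((1/10)*(1/325)*(-25999))*(1/24146) = (-4 + 2*sqrt(9781)/3)*(-1/44193) - 25999/3250*1/24146 = (4/44193 - 2*sqrt(9781)/132579) - 25999/78474500 = -835075807/3468023578500 - 2*sqrt(9781)/132579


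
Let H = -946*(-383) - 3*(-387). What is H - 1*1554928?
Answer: -1191449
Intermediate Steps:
H = 363479 (H = 362318 + 1161 = 363479)
H - 1*1554928 = 363479 - 1*1554928 = 363479 - 1554928 = -1191449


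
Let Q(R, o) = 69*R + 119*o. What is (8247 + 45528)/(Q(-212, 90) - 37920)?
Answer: -17925/13946 ≈ -1.2853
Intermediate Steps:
(8247 + 45528)/(Q(-212, 90) - 37920) = (8247 + 45528)/((69*(-212) + 119*90) - 37920) = 53775/((-14628 + 10710) - 37920) = 53775/(-3918 - 37920) = 53775/(-41838) = 53775*(-1/41838) = -17925/13946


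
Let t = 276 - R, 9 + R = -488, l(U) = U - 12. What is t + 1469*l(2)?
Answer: -13917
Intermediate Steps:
l(U) = -12 + U
R = -497 (R = -9 - 488 = -497)
t = 773 (t = 276 - 1*(-497) = 276 + 497 = 773)
t + 1469*l(2) = 773 + 1469*(-12 + 2) = 773 + 1469*(-10) = 773 - 14690 = -13917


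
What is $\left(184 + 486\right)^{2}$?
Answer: $448900$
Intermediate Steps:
$\left(184 + 486\right)^{2} = 670^{2} = 448900$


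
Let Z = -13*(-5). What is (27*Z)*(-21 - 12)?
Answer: -57915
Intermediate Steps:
Z = 65
(27*Z)*(-21 - 12) = (27*65)*(-21 - 12) = 1755*(-33) = -57915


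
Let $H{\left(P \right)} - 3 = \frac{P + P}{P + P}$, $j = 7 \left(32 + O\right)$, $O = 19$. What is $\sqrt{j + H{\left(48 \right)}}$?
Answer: $19$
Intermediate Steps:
$j = 357$ ($j = 7 \left(32 + 19\right) = 7 \cdot 51 = 357$)
$H{\left(P \right)} = 4$ ($H{\left(P \right)} = 3 + \frac{P + P}{P + P} = 3 + \frac{2 P}{2 P} = 3 + 2 P \frac{1}{2 P} = 3 + 1 = 4$)
$\sqrt{j + H{\left(48 \right)}} = \sqrt{357 + 4} = \sqrt{361} = 19$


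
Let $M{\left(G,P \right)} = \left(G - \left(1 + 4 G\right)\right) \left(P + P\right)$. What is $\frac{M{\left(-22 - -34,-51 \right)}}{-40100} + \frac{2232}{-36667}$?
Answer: $- \frac{113942229}{735173350} \approx -0.15499$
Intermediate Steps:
$M{\left(G,P \right)} = 2 P \left(-1 - 3 G\right)$ ($M{\left(G,P \right)} = \left(G - \left(1 + 4 G\right)\right) 2 P = \left(-1 - 3 G\right) 2 P = 2 P \left(-1 - 3 G\right)$)
$\frac{M{\left(-22 - -34,-51 \right)}}{-40100} + \frac{2232}{-36667} = \frac{\left(-2\right) \left(-51\right) \left(1 + 3 \left(-22 - -34\right)\right)}{-40100} + \frac{2232}{-36667} = \left(-2\right) \left(-51\right) \left(1 + 3 \left(-22 + 34\right)\right) \left(- \frac{1}{40100}\right) + 2232 \left(- \frac{1}{36667}\right) = \left(-2\right) \left(-51\right) \left(1 + 3 \cdot 12\right) \left(- \frac{1}{40100}\right) - \frac{2232}{36667} = \left(-2\right) \left(-51\right) \left(1 + 36\right) \left(- \frac{1}{40100}\right) - \frac{2232}{36667} = \left(-2\right) \left(-51\right) 37 \left(- \frac{1}{40100}\right) - \frac{2232}{36667} = 3774 \left(- \frac{1}{40100}\right) - \frac{2232}{36667} = - \frac{1887}{20050} - \frac{2232}{36667} = - \frac{113942229}{735173350}$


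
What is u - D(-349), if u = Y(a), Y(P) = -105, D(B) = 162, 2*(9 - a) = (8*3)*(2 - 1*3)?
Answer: -267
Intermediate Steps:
a = 21 (a = 9 - 8*3*(2 - 1*3)/2 = 9 - 12*(2 - 3) = 9 - 12*(-1) = 9 - 1/2*(-24) = 9 + 12 = 21)
u = -105
u - D(-349) = -105 - 1*162 = -105 - 162 = -267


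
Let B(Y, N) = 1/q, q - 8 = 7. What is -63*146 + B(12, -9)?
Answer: -137969/15 ≈ -9197.9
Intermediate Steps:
q = 15 (q = 8 + 7 = 15)
B(Y, N) = 1/15
-63*146 + B(12, -9) = -63*146 + 1/15 = -9198 + 1/15 = -137969/15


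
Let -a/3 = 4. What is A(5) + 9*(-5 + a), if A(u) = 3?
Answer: -150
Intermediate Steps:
a = -12 (a = -3*4 = -12)
A(5) + 9*(-5 + a) = 3 + 9*(-5 - 12) = 3 + 9*(-17) = 3 - 153 = -150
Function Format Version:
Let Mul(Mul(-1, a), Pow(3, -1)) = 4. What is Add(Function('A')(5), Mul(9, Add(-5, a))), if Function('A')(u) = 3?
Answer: -150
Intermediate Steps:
a = -12 (a = Mul(-3, 4) = -12)
Add(Function('A')(5), Mul(9, Add(-5, a))) = Add(3, Mul(9, Add(-5, -12))) = Add(3, Mul(9, -17)) = Add(3, -153) = -150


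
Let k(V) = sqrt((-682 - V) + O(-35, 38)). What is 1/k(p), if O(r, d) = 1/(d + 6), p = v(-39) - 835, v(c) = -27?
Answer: 2*sqrt(11)/89 ≈ 0.074531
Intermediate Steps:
p = -862 (p = -27 - 835 = -862)
O(r, d) = 1/(6 + d)
k(V) = sqrt(-30007/44 - V) (k(V) = sqrt((-682 - V) + 1/(6 + 38)) = sqrt((-682 - V) + 1/44) = sqrt(-30007/44 - V))
1/k(p) = 1/(sqrt(-330077 - 484*(-862))/22) = 1/(sqrt(-330077 + 417208)/22) = 1/(sqrt(87131)/22) = 1/((89*sqrt(11))/22) = 1/(89*sqrt(11)/22) = 2*sqrt(11)/89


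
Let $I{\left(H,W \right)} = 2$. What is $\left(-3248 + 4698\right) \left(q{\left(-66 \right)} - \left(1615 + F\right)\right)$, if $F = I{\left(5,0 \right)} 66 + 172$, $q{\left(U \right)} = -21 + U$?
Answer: $-2908700$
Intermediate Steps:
$F = 304$ ($F = 2 \cdot 66 + 172 = 132 + 172 = 304$)
$\left(-3248 + 4698\right) \left(q{\left(-66 \right)} - \left(1615 + F\right)\right) = \left(-3248 + 4698\right) \left(\left(-21 - 66\right) - 1919\right) = 1450 \left(-87 - 1919\right) = 1450 \left(-2006\right) = -2908700$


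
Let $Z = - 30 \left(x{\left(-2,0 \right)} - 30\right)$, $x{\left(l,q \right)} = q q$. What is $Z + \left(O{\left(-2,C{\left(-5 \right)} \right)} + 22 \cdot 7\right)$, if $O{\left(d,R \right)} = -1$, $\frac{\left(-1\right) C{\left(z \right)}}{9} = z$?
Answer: $1053$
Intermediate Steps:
$x{\left(l,q \right)} = q^{2}$
$C{\left(z \right)} = - 9 z$
$Z = 900$ ($Z = - 30 \left(0^{2} - 30\right) = - 30 \left(0 - 30\right) = \left(-30\right) \left(-30\right) = 900$)
$Z + \left(O{\left(-2,C{\left(-5 \right)} \right)} + 22 \cdot 7\right) = 900 + \left(-1 + 22 \cdot 7\right) = 900 + \left(-1 + 154\right) = 900 + 153 = 1053$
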